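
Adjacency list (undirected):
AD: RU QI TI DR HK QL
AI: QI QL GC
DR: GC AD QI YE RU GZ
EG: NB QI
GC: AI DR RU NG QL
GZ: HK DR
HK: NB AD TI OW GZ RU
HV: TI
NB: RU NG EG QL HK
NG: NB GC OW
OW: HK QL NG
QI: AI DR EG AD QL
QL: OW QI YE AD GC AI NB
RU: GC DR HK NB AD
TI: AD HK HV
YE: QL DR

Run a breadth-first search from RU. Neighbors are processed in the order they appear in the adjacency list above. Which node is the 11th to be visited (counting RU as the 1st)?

YE

Visit RU; enqueue GC, DR, HK, NB, AD → queue [GC, DR, HK, NB, AD]
Visit GC; enqueue AI, NG, QL → queue [DR, HK, NB, AD, AI, NG, QL]
Visit DR; enqueue QI, YE, GZ → queue [HK, NB, AD, AI, NG, QL, QI, YE, GZ]
Visit HK; enqueue TI, OW → queue [NB, AD, AI, NG, QL, QI, YE, GZ, TI, OW]
Visit NB; enqueue EG → queue [AD, AI, NG, QL, QI, YE, GZ, TI, OW, EG]
Visit AD → queue [AI, NG, QL, QI, YE, GZ, TI, OW, EG]
Visit AI → queue [NG, QL, QI, YE, GZ, TI, OW, EG]
Visit NG → queue [QL, QI, YE, GZ, TI, OW, EG]
Visit QL → queue [QI, YE, GZ, TI, OW, EG]
Visit QI → queue [YE, GZ, TI, OW, EG]
Visit YE → queue [GZ, TI, OW, EG]
Visit GZ → queue [TI, OW, EG]
Visit TI; enqueue HV → queue [OW, EG, HV]
Visit OW → queue [EG, HV]
Visit EG → queue [HV]
Visit HV → queue []

Visit order: RU, GC, DR, HK, NB, AD, AI, NG, QL, QI, YE, GZ, TI, OW, EG, HV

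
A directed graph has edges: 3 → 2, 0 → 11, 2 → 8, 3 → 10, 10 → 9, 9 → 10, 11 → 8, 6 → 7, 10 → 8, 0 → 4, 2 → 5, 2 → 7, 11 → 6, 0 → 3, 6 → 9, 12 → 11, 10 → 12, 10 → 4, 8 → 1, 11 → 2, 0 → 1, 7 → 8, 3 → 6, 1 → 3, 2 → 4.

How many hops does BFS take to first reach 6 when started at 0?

Level 0: 0
Level 1: 1, 3, 4, 11
Level 2: 2, 6, 8, 10
Level 3: 5, 7, 9, 12
6 first appears at level 2.

2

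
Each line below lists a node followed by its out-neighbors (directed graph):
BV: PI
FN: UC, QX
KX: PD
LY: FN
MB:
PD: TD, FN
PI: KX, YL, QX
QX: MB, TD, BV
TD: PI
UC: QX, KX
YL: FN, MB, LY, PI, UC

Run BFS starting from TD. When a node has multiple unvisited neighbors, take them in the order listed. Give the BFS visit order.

TD → PI → KX → YL → QX → PD → FN → MB → LY → UC → BV

Visit TD; enqueue PI → queue [PI]
Visit PI; enqueue KX, YL, QX → queue [KX, YL, QX]
Visit KX; enqueue PD → queue [YL, QX, PD]
Visit YL; enqueue FN, MB, LY, UC → queue [QX, PD, FN, MB, LY, UC]
Visit QX; enqueue BV → queue [PD, FN, MB, LY, UC, BV]
Visit PD → queue [FN, MB, LY, UC, BV]
Visit FN → queue [MB, LY, UC, BV]
Visit MB → queue [LY, UC, BV]
Visit LY → queue [UC, BV]
Visit UC → queue [BV]
Visit BV → queue []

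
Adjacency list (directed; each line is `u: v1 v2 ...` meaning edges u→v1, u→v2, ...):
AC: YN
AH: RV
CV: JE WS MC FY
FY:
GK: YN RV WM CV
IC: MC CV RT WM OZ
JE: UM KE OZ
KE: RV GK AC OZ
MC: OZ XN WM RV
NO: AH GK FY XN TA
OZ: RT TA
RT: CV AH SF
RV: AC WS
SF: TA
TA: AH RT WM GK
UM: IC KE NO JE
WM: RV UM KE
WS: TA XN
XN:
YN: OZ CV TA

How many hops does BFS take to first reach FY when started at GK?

Level 0: GK
Level 1: CV, RV, WM, YN
Level 2: AC, FY, JE, KE, MC, OZ, TA, UM, WS
Level 3: AH, IC, NO, RT, XN
Level 4: SF
FY first appears at level 2.

2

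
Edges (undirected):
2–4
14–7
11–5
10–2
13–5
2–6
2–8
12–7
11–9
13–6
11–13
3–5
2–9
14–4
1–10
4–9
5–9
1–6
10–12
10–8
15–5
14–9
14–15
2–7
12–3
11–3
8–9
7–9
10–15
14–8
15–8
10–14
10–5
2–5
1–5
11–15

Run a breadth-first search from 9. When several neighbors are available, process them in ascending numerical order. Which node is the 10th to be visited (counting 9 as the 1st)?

Visit 9; enqueue 2, 4, 5, 7, 8, 11, 14 → queue [2, 4, 5, 7, 8, 11, 14]
Visit 2; enqueue 6, 10 → queue [4, 5, 7, 8, 11, 14, 6, 10]
Visit 4 → queue [5, 7, 8, 11, 14, 6, 10]
Visit 5; enqueue 1, 3, 13, 15 → queue [7, 8, 11, 14, 6, 10, 1, 3, 13, 15]
Visit 7; enqueue 12 → queue [8, 11, 14, 6, 10, 1, 3, 13, 15, 12]
Visit 8 → queue [11, 14, 6, 10, 1, 3, 13, 15, 12]
Visit 11 → queue [14, 6, 10, 1, 3, 13, 15, 12]
Visit 14 → queue [6, 10, 1, 3, 13, 15, 12]
Visit 6 → queue [10, 1, 3, 13, 15, 12]
Visit 10 → queue [1, 3, 13, 15, 12]
Visit 1 → queue [3, 13, 15, 12]
Visit 3 → queue [13, 15, 12]
Visit 13 → queue [15, 12]
Visit 15 → queue [12]
Visit 12 → queue []

Visit order: 9, 2, 4, 5, 7, 8, 11, 14, 6, 10, 1, 3, 13, 15, 12

10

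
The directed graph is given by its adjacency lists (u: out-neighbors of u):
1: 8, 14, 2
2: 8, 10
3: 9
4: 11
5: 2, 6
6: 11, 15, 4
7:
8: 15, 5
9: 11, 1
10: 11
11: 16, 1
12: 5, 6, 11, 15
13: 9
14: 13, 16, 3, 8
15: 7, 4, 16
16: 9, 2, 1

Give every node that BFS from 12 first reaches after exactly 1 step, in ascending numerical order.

Level 0: 12
Level 1: 5, 6, 11, 15
Level 2: 1, 2, 4, 7, 16
Level 3: 8, 9, 10, 14
Level 4: 3, 13

5, 6, 11, 15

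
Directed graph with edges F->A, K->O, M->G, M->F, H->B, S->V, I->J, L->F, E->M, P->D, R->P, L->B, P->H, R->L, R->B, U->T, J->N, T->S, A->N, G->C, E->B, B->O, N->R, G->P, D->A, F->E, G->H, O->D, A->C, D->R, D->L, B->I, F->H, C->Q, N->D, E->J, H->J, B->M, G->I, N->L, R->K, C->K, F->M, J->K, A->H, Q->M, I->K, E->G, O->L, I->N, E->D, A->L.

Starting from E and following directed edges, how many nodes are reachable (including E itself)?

18

BFS from E visits: E, M, J, G, D, B, F, N, K, P, I, H, C, R, L, A, O, Q
Reachable nodes: 18 of 22 total.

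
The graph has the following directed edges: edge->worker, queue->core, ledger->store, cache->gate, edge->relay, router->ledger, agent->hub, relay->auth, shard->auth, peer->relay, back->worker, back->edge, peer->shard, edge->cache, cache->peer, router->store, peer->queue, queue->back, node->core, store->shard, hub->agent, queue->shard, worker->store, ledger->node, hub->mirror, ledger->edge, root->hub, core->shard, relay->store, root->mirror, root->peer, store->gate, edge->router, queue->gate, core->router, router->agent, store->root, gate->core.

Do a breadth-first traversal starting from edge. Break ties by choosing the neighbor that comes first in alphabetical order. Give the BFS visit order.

edge → cache → relay → router → worker → gate → peer → auth → store → agent → ledger → core → queue → shard → root → hub → node → back → mirror

Visit edge; enqueue cache, relay, router, worker → queue [cache, relay, router, worker]
Visit cache; enqueue gate, peer → queue [relay, router, worker, gate, peer]
Visit relay; enqueue auth, store → queue [router, worker, gate, peer, auth, store]
Visit router; enqueue agent, ledger → queue [worker, gate, peer, auth, store, agent, ledger]
Visit worker → queue [gate, peer, auth, store, agent, ledger]
Visit gate; enqueue core → queue [peer, auth, store, agent, ledger, core]
Visit peer; enqueue queue, shard → queue [auth, store, agent, ledger, core, queue, shard]
Visit auth → queue [store, agent, ledger, core, queue, shard]
Visit store; enqueue root → queue [agent, ledger, core, queue, shard, root]
Visit agent; enqueue hub → queue [ledger, core, queue, shard, root, hub]
Visit ledger; enqueue node → queue [core, queue, shard, root, hub, node]
Visit core → queue [queue, shard, root, hub, node]
Visit queue; enqueue back → queue [shard, root, hub, node, back]
Visit shard → queue [root, hub, node, back]
Visit root; enqueue mirror → queue [hub, node, back, mirror]
Visit hub → queue [node, back, mirror]
Visit node → queue [back, mirror]
Visit back → queue [mirror]
Visit mirror → queue []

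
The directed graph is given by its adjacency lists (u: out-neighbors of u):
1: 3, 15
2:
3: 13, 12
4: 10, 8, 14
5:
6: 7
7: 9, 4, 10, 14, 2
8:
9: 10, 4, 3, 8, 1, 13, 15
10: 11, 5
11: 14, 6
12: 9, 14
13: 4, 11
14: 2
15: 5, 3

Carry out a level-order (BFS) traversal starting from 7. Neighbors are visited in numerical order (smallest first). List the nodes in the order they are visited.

Visit 7; enqueue 2, 4, 9, 10, 14 → queue [2, 4, 9, 10, 14]
Visit 2 → queue [4, 9, 10, 14]
Visit 4; enqueue 8 → queue [9, 10, 14, 8]
Visit 9; enqueue 1, 3, 13, 15 → queue [10, 14, 8, 1, 3, 13, 15]
Visit 10; enqueue 5, 11 → queue [14, 8, 1, 3, 13, 15, 5, 11]
Visit 14 → queue [8, 1, 3, 13, 15, 5, 11]
Visit 8 → queue [1, 3, 13, 15, 5, 11]
Visit 1 → queue [3, 13, 15, 5, 11]
Visit 3; enqueue 12 → queue [13, 15, 5, 11, 12]
Visit 13 → queue [15, 5, 11, 12]
Visit 15 → queue [5, 11, 12]
Visit 5 → queue [11, 12]
Visit 11; enqueue 6 → queue [12, 6]
Visit 12 → queue [6]
Visit 6 → queue []

7, 2, 4, 9, 10, 14, 8, 1, 3, 13, 15, 5, 11, 12, 6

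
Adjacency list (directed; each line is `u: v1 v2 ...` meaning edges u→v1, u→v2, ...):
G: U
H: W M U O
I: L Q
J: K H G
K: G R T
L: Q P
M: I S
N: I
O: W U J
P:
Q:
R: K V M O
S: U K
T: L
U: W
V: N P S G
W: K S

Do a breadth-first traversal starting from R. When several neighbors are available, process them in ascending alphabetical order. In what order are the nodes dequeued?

R, K, M, O, V, G, T, I, S, J, U, W, N, P, L, Q, H

Visit R; enqueue K, M, O, V → queue [K, M, O, V]
Visit K; enqueue G, T → queue [M, O, V, G, T]
Visit M; enqueue I, S → queue [O, V, G, T, I, S]
Visit O; enqueue J, U, W → queue [V, G, T, I, S, J, U, W]
Visit V; enqueue N, P → queue [G, T, I, S, J, U, W, N, P]
Visit G → queue [T, I, S, J, U, W, N, P]
Visit T; enqueue L → queue [I, S, J, U, W, N, P, L]
Visit I; enqueue Q → queue [S, J, U, W, N, P, L, Q]
Visit S → queue [J, U, W, N, P, L, Q]
Visit J; enqueue H → queue [U, W, N, P, L, Q, H]
Visit U → queue [W, N, P, L, Q, H]
Visit W → queue [N, P, L, Q, H]
Visit N → queue [P, L, Q, H]
Visit P → queue [L, Q, H]
Visit L → queue [Q, H]
Visit Q → queue [H]
Visit H → queue []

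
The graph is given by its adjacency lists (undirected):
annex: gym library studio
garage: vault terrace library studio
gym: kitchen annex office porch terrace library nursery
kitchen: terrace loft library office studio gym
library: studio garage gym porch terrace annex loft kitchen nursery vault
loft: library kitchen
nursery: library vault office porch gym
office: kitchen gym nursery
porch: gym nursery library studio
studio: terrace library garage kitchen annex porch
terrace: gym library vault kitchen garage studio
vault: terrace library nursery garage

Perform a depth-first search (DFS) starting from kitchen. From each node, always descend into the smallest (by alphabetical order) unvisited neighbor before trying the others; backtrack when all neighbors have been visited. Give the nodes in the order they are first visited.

kitchen, gym, annex, library, garage, studio, porch, nursery, office, vault, terrace, loft

Visit kitchen
kitchen → gym
gym → annex
annex → library
library → garage
garage → studio
studio → porch
porch → nursery
nursery → office
nursery → vault
vault → terrace
library → loft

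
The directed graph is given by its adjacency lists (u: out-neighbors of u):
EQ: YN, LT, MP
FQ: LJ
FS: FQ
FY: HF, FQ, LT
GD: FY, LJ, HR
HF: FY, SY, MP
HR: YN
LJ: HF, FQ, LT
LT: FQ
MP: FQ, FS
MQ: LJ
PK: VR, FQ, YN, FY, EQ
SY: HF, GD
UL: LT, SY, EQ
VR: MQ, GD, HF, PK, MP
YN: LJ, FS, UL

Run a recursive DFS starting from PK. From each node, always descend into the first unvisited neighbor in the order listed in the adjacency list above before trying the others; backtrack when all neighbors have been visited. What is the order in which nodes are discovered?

PK, VR, MQ, LJ, HF, FY, FQ, LT, SY, GD, HR, YN, FS, UL, EQ, MP

Visit PK
PK → VR
VR → MQ
MQ → LJ
LJ → HF
HF → FY
FY → FQ
FY → LT
HF → SY
SY → GD
GD → HR
HR → YN
YN → FS
YN → UL
UL → EQ
EQ → MP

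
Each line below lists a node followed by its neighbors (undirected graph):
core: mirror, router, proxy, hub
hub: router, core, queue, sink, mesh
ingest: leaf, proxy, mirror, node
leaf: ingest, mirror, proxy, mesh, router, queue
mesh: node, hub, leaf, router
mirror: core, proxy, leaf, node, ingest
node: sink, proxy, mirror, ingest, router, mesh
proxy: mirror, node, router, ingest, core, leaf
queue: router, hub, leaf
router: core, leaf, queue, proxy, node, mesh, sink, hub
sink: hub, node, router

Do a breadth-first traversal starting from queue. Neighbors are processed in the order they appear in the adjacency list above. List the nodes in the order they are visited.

queue router hub leaf core proxy node mesh sink ingest mirror

Visit queue; enqueue router, hub, leaf → queue [router, hub, leaf]
Visit router; enqueue core, proxy, node, mesh, sink → queue [hub, leaf, core, proxy, node, mesh, sink]
Visit hub → queue [leaf, core, proxy, node, mesh, sink]
Visit leaf; enqueue ingest, mirror → queue [core, proxy, node, mesh, sink, ingest, mirror]
Visit core → queue [proxy, node, mesh, sink, ingest, mirror]
Visit proxy → queue [node, mesh, sink, ingest, mirror]
Visit node → queue [mesh, sink, ingest, mirror]
Visit mesh → queue [sink, ingest, mirror]
Visit sink → queue [ingest, mirror]
Visit ingest → queue [mirror]
Visit mirror → queue []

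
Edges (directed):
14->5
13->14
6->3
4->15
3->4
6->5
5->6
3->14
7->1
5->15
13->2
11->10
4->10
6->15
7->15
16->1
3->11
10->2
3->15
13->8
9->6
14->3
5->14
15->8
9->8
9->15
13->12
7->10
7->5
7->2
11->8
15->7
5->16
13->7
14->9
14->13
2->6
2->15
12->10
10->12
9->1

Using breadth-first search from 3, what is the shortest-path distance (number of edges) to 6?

Level 0: 3
Level 1: 4, 11, 14, 15
Level 2: 5, 7, 8, 9, 10, 13
Level 3: 1, 2, 6, 12, 16
6 first appears at level 3.

3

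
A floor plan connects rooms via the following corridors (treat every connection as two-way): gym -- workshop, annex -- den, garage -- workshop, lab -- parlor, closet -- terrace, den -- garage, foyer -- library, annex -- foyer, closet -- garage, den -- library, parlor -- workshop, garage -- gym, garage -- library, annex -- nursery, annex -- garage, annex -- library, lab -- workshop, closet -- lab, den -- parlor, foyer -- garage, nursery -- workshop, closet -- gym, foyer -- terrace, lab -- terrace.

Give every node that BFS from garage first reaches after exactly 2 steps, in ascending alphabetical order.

Level 0: garage
Level 1: annex, closet, den, foyer, gym, library, workshop
Level 2: lab, nursery, parlor, terrace

lab, nursery, parlor, terrace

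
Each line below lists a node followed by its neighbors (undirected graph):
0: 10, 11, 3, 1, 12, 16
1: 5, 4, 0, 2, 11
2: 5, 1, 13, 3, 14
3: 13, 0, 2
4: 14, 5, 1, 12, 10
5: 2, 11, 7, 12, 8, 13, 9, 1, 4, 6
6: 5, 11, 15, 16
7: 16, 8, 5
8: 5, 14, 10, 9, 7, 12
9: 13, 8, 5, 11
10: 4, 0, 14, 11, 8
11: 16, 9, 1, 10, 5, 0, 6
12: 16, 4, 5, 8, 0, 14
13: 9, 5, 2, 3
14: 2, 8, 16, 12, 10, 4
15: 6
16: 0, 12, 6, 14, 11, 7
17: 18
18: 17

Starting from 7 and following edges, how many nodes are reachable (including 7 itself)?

17

BFS from 7 visits: 7, 5, 8, 16, 1, 2, 4, 6, 9, 11, 12, 13, 10, 14, 0, 3, 15
Reachable nodes: 17 of 19 total.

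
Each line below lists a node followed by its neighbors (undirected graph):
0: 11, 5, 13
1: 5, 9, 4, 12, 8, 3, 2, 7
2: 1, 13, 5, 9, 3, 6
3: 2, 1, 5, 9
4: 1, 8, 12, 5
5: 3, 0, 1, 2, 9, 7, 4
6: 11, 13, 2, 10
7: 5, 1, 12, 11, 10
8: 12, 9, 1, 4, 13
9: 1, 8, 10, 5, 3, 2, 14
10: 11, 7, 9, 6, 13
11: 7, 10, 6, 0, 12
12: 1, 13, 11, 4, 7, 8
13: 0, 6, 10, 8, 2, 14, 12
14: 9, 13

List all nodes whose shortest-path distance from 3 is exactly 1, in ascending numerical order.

1, 2, 5, 9

Level 0: 3
Level 1: 1, 2, 5, 9
Level 2: 0, 4, 6, 7, 8, 10, 12, 13, 14
Level 3: 11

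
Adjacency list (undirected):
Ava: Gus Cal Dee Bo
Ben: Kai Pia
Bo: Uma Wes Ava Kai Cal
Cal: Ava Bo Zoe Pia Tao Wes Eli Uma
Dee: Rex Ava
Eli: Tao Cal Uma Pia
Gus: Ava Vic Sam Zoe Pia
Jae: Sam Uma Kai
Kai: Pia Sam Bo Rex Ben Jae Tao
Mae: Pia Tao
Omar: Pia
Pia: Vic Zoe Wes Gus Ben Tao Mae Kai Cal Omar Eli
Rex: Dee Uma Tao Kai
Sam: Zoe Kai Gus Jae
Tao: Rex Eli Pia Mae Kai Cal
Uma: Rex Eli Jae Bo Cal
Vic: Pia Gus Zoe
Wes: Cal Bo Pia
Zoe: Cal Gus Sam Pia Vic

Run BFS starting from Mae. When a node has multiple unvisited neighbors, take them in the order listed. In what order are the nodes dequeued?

Visit Mae; enqueue Pia, Tao → queue [Pia, Tao]
Visit Pia; enqueue Vic, Zoe, Wes, Gus, Ben, Kai, Cal, Omar, Eli → queue [Tao, Vic, Zoe, Wes, Gus, Ben, Kai, Cal, Omar, Eli]
Visit Tao; enqueue Rex → queue [Vic, Zoe, Wes, Gus, Ben, Kai, Cal, Omar, Eli, Rex]
Visit Vic → queue [Zoe, Wes, Gus, Ben, Kai, Cal, Omar, Eli, Rex]
Visit Zoe; enqueue Sam → queue [Wes, Gus, Ben, Kai, Cal, Omar, Eli, Rex, Sam]
Visit Wes; enqueue Bo → queue [Gus, Ben, Kai, Cal, Omar, Eli, Rex, Sam, Bo]
Visit Gus; enqueue Ava → queue [Ben, Kai, Cal, Omar, Eli, Rex, Sam, Bo, Ava]
Visit Ben → queue [Kai, Cal, Omar, Eli, Rex, Sam, Bo, Ava]
Visit Kai; enqueue Jae → queue [Cal, Omar, Eli, Rex, Sam, Bo, Ava, Jae]
Visit Cal; enqueue Uma → queue [Omar, Eli, Rex, Sam, Bo, Ava, Jae, Uma]
Visit Omar → queue [Eli, Rex, Sam, Bo, Ava, Jae, Uma]
Visit Eli → queue [Rex, Sam, Bo, Ava, Jae, Uma]
Visit Rex; enqueue Dee → queue [Sam, Bo, Ava, Jae, Uma, Dee]
Visit Sam → queue [Bo, Ava, Jae, Uma, Dee]
Visit Bo → queue [Ava, Jae, Uma, Dee]
Visit Ava → queue [Jae, Uma, Dee]
Visit Jae → queue [Uma, Dee]
Visit Uma → queue [Dee]
Visit Dee → queue []

Mae, Pia, Tao, Vic, Zoe, Wes, Gus, Ben, Kai, Cal, Omar, Eli, Rex, Sam, Bo, Ava, Jae, Uma, Dee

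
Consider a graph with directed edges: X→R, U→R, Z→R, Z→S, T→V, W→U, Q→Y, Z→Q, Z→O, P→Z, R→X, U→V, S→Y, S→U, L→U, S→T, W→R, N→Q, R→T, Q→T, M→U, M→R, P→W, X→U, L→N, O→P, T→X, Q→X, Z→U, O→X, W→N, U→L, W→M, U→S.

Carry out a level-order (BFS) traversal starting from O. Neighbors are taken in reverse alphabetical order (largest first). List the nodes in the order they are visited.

O, X, P, U, R, Z, W, V, S, L, T, Q, N, M, Y

Visit O; enqueue X, P → queue [X, P]
Visit X; enqueue U, R → queue [P, U, R]
Visit P; enqueue Z, W → queue [U, R, Z, W]
Visit U; enqueue V, S, L → queue [R, Z, W, V, S, L]
Visit R; enqueue T → queue [Z, W, V, S, L, T]
Visit Z; enqueue Q → queue [W, V, S, L, T, Q]
Visit W; enqueue N, M → queue [V, S, L, T, Q, N, M]
Visit V → queue [S, L, T, Q, N, M]
Visit S; enqueue Y → queue [L, T, Q, N, M, Y]
Visit L → queue [T, Q, N, M, Y]
Visit T → queue [Q, N, M, Y]
Visit Q → queue [N, M, Y]
Visit N → queue [M, Y]
Visit M → queue [Y]
Visit Y → queue []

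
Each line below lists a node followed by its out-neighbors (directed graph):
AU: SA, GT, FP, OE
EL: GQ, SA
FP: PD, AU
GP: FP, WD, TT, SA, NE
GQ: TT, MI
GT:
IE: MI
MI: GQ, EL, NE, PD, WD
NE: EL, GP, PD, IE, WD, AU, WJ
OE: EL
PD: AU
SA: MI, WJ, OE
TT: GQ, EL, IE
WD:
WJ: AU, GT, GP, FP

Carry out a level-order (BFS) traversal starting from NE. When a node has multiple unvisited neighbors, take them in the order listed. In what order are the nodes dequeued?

NE EL GP PD IE WD AU WJ GQ SA FP TT MI GT OE

Visit NE; enqueue EL, GP, PD, IE, WD, AU, WJ → queue [EL, GP, PD, IE, WD, AU, WJ]
Visit EL; enqueue GQ, SA → queue [GP, PD, IE, WD, AU, WJ, GQ, SA]
Visit GP; enqueue FP, TT → queue [PD, IE, WD, AU, WJ, GQ, SA, FP, TT]
Visit PD → queue [IE, WD, AU, WJ, GQ, SA, FP, TT]
Visit IE; enqueue MI → queue [WD, AU, WJ, GQ, SA, FP, TT, MI]
Visit WD → queue [AU, WJ, GQ, SA, FP, TT, MI]
Visit AU; enqueue GT, OE → queue [WJ, GQ, SA, FP, TT, MI, GT, OE]
Visit WJ → queue [GQ, SA, FP, TT, MI, GT, OE]
Visit GQ → queue [SA, FP, TT, MI, GT, OE]
Visit SA → queue [FP, TT, MI, GT, OE]
Visit FP → queue [TT, MI, GT, OE]
Visit TT → queue [MI, GT, OE]
Visit MI → queue [GT, OE]
Visit GT → queue [OE]
Visit OE → queue []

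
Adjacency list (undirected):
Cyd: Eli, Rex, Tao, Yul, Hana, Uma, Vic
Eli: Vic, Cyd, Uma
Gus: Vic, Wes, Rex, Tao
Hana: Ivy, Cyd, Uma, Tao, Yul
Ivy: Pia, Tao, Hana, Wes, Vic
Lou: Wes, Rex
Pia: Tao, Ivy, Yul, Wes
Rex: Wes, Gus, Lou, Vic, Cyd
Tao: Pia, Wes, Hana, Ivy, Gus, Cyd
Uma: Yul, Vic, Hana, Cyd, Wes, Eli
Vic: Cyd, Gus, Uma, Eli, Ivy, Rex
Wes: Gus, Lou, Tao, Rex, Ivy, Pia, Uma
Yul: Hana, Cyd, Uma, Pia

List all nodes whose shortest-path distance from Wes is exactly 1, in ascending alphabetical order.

Gus, Ivy, Lou, Pia, Rex, Tao, Uma

Level 0: Wes
Level 1: Gus, Ivy, Lou, Pia, Rex, Tao, Uma
Level 2: Cyd, Eli, Hana, Vic, Yul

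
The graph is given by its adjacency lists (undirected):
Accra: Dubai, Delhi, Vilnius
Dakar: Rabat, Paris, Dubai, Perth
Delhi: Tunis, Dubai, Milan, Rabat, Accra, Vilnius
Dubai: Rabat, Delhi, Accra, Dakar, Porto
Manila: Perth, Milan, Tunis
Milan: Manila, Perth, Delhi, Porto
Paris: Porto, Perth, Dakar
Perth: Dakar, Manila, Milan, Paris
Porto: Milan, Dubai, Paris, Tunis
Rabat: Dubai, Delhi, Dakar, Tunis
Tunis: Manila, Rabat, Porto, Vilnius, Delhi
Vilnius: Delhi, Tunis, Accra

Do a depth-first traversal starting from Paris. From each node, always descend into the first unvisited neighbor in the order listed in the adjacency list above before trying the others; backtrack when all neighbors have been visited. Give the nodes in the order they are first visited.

Visit Paris
Paris → Porto
Porto → Milan
Milan → Manila
Manila → Perth
Perth → Dakar
Dakar → Rabat
Rabat → Dubai
Dubai → Delhi
Delhi → Tunis
Tunis → Vilnius
Vilnius → Accra

Paris → Porto → Milan → Manila → Perth → Dakar → Rabat → Dubai → Delhi → Tunis → Vilnius → Accra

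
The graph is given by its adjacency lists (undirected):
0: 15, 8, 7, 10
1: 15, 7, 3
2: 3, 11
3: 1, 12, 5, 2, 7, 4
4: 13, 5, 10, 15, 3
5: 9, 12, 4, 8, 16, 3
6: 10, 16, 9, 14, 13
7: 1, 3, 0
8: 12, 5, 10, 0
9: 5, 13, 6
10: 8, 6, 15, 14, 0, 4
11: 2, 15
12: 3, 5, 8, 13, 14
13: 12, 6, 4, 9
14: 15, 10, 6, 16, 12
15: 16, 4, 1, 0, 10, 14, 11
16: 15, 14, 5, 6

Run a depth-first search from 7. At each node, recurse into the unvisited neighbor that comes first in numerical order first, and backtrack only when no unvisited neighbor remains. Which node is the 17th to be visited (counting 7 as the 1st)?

2

Visit 7
7 → 0
0 → 8
8 → 5
5 → 3
3 → 1
1 → 15
15 → 4
4 → 10
10 → 6
6 → 9
9 → 13
13 → 12
12 → 14
14 → 16
15 → 11
11 → 2

Visit order: 7, 0, 8, 5, 3, 1, 15, 4, 10, 6, 9, 13, 12, 14, 16, 11, 2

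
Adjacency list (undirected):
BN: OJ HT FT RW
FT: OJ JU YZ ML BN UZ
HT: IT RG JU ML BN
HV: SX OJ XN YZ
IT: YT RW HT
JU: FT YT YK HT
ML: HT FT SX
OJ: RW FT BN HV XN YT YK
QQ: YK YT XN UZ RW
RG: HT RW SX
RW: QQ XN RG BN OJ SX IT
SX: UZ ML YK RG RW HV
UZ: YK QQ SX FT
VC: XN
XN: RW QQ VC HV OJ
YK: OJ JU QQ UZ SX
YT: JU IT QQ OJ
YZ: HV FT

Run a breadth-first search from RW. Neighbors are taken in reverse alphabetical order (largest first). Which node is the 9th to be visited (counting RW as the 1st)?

Visit RW; enqueue XN, SX, RG, QQ, OJ, IT, BN → queue [XN, SX, RG, QQ, OJ, IT, BN]
Visit XN; enqueue VC, HV → queue [SX, RG, QQ, OJ, IT, BN, VC, HV]
Visit SX; enqueue YK, UZ, ML → queue [RG, QQ, OJ, IT, BN, VC, HV, YK, UZ, ML]
Visit RG; enqueue HT → queue [QQ, OJ, IT, BN, VC, HV, YK, UZ, ML, HT]
Visit QQ; enqueue YT → queue [OJ, IT, BN, VC, HV, YK, UZ, ML, HT, YT]
Visit OJ; enqueue FT → queue [IT, BN, VC, HV, YK, UZ, ML, HT, YT, FT]
Visit IT → queue [BN, VC, HV, YK, UZ, ML, HT, YT, FT]
Visit BN → queue [VC, HV, YK, UZ, ML, HT, YT, FT]
Visit VC → queue [HV, YK, UZ, ML, HT, YT, FT]
Visit HV; enqueue YZ → queue [YK, UZ, ML, HT, YT, FT, YZ]
Visit YK; enqueue JU → queue [UZ, ML, HT, YT, FT, YZ, JU]
Visit UZ → queue [ML, HT, YT, FT, YZ, JU]
Visit ML → queue [HT, YT, FT, YZ, JU]
Visit HT → queue [YT, FT, YZ, JU]
Visit YT → queue [FT, YZ, JU]
Visit FT → queue [YZ, JU]
Visit YZ → queue [JU]
Visit JU → queue []

Visit order: RW, XN, SX, RG, QQ, OJ, IT, BN, VC, HV, YK, UZ, ML, HT, YT, FT, YZ, JU

VC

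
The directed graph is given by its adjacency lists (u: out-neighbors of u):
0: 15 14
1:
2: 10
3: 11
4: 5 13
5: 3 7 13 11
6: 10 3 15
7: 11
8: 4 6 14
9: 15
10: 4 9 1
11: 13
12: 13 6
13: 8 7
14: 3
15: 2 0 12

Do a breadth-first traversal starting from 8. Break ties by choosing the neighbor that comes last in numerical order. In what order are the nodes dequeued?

8, 14, 6, 4, 3, 15, 10, 13, 5, 11, 12, 2, 0, 9, 1, 7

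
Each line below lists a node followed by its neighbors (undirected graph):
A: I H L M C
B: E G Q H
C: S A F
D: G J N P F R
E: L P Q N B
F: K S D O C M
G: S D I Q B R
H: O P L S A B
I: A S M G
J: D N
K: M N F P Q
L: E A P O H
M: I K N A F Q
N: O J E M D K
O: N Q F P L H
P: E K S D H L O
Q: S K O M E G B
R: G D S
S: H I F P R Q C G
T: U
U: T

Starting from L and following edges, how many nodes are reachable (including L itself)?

BFS from L visits: L, E, A, P, O, H, Q, N, B, I, M, C, K, S, D, F, G, J, R
Reachable nodes: 19 of 21 total.

19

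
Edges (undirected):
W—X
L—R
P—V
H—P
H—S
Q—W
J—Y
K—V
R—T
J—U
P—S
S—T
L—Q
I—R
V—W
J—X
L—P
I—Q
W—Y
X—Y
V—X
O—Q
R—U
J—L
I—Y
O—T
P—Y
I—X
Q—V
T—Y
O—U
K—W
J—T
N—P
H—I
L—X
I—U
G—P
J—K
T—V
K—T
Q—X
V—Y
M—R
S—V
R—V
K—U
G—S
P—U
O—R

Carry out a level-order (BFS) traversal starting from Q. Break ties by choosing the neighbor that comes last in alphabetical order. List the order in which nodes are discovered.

Visit Q; enqueue X, W, V, O, L, I → queue [X, W, V, O, L, I]
Visit X; enqueue Y, J → queue [W, V, O, L, I, Y, J]
Visit W; enqueue K → queue [V, O, L, I, Y, J, K]
Visit V; enqueue T, S, R, P → queue [O, L, I, Y, J, K, T, S, R, P]
Visit O; enqueue U → queue [L, I, Y, J, K, T, S, R, P, U]
Visit L → queue [I, Y, J, K, T, S, R, P, U]
Visit I; enqueue H → queue [Y, J, K, T, S, R, P, U, H]
Visit Y → queue [J, K, T, S, R, P, U, H]
Visit J → queue [K, T, S, R, P, U, H]
Visit K → queue [T, S, R, P, U, H]
Visit T → queue [S, R, P, U, H]
Visit S; enqueue G → queue [R, P, U, H, G]
Visit R; enqueue M → queue [P, U, H, G, M]
Visit P; enqueue N → queue [U, H, G, M, N]
Visit U → queue [H, G, M, N]
Visit H → queue [G, M, N]
Visit G → queue [M, N]
Visit M → queue [N]
Visit N → queue []

Q X W V O L I Y J K T S R P U H G M N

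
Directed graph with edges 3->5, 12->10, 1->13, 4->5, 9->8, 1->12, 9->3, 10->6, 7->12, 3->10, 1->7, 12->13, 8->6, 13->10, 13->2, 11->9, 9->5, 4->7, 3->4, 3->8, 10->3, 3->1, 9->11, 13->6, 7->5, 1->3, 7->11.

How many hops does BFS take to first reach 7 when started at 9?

3

Level 0: 9
Level 1: 3, 5, 8, 11
Level 2: 1, 4, 6, 10
Level 3: 7, 12, 13
Level 4: 2
7 first appears at level 3.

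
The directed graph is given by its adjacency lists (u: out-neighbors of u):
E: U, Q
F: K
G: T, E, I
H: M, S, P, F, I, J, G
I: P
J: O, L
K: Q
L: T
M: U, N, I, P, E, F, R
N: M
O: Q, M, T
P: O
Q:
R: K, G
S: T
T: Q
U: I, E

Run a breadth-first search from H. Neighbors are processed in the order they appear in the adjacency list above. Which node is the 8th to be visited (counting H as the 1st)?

G

Visit H; enqueue M, S, P, F, I, J, G → queue [M, S, P, F, I, J, G]
Visit M; enqueue U, N, E, R → queue [S, P, F, I, J, G, U, N, E, R]
Visit S; enqueue T → queue [P, F, I, J, G, U, N, E, R, T]
Visit P; enqueue O → queue [F, I, J, G, U, N, E, R, T, O]
Visit F; enqueue K → queue [I, J, G, U, N, E, R, T, O, K]
Visit I → queue [J, G, U, N, E, R, T, O, K]
Visit J; enqueue L → queue [G, U, N, E, R, T, O, K, L]
Visit G → queue [U, N, E, R, T, O, K, L]
Visit U → queue [N, E, R, T, O, K, L]
Visit N → queue [E, R, T, O, K, L]
Visit E; enqueue Q → queue [R, T, O, K, L, Q]
Visit R → queue [T, O, K, L, Q]
Visit T → queue [O, K, L, Q]
Visit O → queue [K, L, Q]
Visit K → queue [L, Q]
Visit L → queue [Q]
Visit Q → queue []

Visit order: H, M, S, P, F, I, J, G, U, N, E, R, T, O, K, L, Q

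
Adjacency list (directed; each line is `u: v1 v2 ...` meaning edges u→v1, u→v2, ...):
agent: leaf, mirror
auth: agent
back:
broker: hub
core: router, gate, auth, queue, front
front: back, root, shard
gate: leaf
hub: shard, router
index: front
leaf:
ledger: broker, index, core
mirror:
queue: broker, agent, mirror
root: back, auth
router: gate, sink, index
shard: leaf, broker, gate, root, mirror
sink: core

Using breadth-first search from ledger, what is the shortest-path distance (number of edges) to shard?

3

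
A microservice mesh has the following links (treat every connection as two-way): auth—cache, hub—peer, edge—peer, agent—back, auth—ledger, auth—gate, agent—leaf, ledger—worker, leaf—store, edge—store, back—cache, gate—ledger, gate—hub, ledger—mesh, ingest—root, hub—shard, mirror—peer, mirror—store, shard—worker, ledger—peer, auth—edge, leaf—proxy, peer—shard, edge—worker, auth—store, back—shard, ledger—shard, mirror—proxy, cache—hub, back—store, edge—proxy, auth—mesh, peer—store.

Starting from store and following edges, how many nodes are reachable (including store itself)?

16

BFS from store visits: store, auth, back, edge, leaf, mirror, peer, cache, gate, ledger, mesh, agent, shard, proxy, worker, hub
Reachable nodes: 16 of 18 total.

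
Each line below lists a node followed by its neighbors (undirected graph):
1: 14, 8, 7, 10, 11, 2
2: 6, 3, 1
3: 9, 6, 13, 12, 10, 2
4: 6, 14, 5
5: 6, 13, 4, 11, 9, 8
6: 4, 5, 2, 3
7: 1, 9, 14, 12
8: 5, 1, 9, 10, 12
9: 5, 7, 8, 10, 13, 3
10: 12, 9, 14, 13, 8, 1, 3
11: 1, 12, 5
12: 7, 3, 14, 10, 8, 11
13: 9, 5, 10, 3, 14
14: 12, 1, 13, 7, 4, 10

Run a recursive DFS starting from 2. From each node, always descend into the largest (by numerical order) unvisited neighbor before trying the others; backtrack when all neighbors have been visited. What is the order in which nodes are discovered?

2 → 6 → 5 → 13 → 14 → 12 → 11 → 1 → 10 → 9 → 8 → 7 → 3 → 4

Visit 2
2 → 6
6 → 5
5 → 13
13 → 14
14 → 12
12 → 11
11 → 1
1 → 10
10 → 9
9 → 8
9 → 7
9 → 3
14 → 4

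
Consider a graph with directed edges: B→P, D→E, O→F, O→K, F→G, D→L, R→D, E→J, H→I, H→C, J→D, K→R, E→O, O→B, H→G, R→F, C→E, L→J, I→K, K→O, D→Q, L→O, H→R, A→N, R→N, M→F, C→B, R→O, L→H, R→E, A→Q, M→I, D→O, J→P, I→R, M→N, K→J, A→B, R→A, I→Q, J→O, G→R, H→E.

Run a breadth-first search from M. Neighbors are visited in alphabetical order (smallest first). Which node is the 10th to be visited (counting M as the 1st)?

O

Visit M; enqueue F, I, N → queue [F, I, N]
Visit F; enqueue G → queue [I, N, G]
Visit I; enqueue K, Q, R → queue [N, G, K, Q, R]
Visit N → queue [G, K, Q, R]
Visit G → queue [K, Q, R]
Visit K; enqueue J, O → queue [Q, R, J, O]
Visit Q → queue [R, J, O]
Visit R; enqueue A, D, E → queue [J, O, A, D, E]
Visit J; enqueue P → queue [O, A, D, E, P]
Visit O; enqueue B → queue [A, D, E, P, B]
Visit A → queue [D, E, P, B]
Visit D; enqueue L → queue [E, P, B, L]
Visit E → queue [P, B, L]
Visit P → queue [B, L]
Visit B → queue [L]
Visit L; enqueue H → queue [H]
Visit H; enqueue C → queue [C]
Visit C → queue []

Visit order: M, F, I, N, G, K, Q, R, J, O, A, D, E, P, B, L, H, C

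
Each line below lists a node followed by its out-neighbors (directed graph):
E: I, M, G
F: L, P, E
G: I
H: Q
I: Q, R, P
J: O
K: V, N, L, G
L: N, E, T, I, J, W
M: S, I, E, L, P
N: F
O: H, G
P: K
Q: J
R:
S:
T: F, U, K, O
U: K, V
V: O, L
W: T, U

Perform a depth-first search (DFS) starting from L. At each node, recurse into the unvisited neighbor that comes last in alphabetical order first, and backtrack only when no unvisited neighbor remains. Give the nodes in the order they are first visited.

Visit L
L → W
W → U
U → V
V → O
O → H
H → Q
Q → J
O → G
G → I
I → R
I → P
P → K
K → N
N → F
F → E
E → M
M → S
W → T

L → W → U → V → O → H → Q → J → G → I → R → P → K → N → F → E → M → S → T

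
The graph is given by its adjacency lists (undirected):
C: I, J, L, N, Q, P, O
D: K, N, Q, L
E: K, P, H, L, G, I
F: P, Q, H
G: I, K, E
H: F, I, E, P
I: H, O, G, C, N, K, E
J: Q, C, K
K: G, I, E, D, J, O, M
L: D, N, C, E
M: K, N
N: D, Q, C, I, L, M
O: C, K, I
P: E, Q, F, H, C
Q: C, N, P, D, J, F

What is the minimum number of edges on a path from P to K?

Level 0: P
Level 1: C, E, F, H, Q
Level 2: D, G, I, J, K, L, N, O
Level 3: M
K first appears at level 2.

2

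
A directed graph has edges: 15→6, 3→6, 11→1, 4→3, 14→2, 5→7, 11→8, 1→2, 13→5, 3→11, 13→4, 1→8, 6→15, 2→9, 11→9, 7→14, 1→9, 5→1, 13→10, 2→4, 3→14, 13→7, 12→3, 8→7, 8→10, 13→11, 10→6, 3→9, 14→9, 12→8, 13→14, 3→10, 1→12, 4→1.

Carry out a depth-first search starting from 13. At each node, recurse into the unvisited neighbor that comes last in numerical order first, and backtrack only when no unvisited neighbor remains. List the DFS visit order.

Visit 13
13 → 14
14 → 9
14 → 2
2 → 4
4 → 3
3 → 11
11 → 8
8 → 10
10 → 6
6 → 15
8 → 7
11 → 1
1 → 12
13 → 5

13 14 9 2 4 3 11 8 10 6 15 7 1 12 5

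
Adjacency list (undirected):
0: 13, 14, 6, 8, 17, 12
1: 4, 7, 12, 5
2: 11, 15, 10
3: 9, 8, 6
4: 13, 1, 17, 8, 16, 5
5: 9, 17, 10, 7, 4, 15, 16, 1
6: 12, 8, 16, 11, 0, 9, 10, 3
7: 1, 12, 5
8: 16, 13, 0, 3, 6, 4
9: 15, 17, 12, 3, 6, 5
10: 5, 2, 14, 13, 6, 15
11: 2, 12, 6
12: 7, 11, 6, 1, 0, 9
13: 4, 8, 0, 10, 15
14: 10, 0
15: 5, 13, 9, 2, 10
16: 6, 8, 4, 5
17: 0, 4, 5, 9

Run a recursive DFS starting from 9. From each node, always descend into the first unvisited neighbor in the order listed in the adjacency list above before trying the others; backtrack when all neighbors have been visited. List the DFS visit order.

Visit 9
9 → 15
15 → 5
5 → 17
17 → 0
0 → 13
13 → 4
4 → 1
1 → 7
7 → 12
12 → 11
11 → 2
2 → 10
10 → 14
10 → 6
6 → 8
8 → 16
8 → 3

9 → 15 → 5 → 17 → 0 → 13 → 4 → 1 → 7 → 12 → 11 → 2 → 10 → 14 → 6 → 8 → 16 → 3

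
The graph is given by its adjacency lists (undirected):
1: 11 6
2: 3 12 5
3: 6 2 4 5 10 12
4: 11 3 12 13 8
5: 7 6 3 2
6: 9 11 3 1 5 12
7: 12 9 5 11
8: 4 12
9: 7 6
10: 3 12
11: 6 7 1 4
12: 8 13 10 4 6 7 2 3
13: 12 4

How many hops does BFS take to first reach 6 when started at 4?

2

Level 0: 4
Level 1: 3, 8, 11, 12, 13
Level 2: 1, 2, 5, 6, 7, 10
Level 3: 9
6 first appears at level 2.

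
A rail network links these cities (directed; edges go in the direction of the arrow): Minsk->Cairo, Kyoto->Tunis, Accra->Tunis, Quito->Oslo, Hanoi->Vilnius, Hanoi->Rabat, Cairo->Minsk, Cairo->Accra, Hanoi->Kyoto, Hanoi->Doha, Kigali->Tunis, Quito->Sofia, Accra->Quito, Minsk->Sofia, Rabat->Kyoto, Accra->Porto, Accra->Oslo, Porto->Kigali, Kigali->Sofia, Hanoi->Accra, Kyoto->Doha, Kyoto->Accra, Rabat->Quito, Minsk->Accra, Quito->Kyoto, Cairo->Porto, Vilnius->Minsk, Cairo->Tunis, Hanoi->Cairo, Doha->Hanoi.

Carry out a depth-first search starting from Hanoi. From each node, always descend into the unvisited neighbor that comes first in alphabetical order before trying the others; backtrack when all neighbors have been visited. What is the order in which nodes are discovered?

Visit Hanoi
Hanoi → Accra
Accra → Oslo
Accra → Porto
Porto → Kigali
Kigali → Sofia
Kigali → Tunis
Accra → Quito
Quito → Kyoto
Kyoto → Doha
Hanoi → Cairo
Cairo → Minsk
Hanoi → Rabat
Hanoi → Vilnius

Hanoi Accra Oslo Porto Kigali Sofia Tunis Quito Kyoto Doha Cairo Minsk Rabat Vilnius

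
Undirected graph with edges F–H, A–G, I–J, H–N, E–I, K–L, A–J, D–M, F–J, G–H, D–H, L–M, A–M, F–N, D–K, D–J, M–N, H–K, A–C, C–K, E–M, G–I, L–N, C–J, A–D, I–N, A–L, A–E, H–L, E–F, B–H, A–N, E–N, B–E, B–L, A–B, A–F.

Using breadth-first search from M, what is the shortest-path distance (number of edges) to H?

Level 0: M
Level 1: A, D, E, L, N
Level 2: B, C, F, G, H, I, J, K
H first appears at level 2.

2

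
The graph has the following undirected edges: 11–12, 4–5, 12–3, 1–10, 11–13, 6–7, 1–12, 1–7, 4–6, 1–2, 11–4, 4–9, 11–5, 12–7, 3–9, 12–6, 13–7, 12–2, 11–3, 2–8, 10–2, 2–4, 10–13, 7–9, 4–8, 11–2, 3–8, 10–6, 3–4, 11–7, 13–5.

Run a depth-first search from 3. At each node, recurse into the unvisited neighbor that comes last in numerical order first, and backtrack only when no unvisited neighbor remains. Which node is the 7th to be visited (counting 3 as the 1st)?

Visit 3
3 → 12
12 → 11
11 → 13
13 → 10
10 → 6
6 → 7
7 → 9
9 → 4
4 → 8
8 → 2
2 → 1
4 → 5

Visit order: 3, 12, 11, 13, 10, 6, 7, 9, 4, 8, 2, 1, 5

7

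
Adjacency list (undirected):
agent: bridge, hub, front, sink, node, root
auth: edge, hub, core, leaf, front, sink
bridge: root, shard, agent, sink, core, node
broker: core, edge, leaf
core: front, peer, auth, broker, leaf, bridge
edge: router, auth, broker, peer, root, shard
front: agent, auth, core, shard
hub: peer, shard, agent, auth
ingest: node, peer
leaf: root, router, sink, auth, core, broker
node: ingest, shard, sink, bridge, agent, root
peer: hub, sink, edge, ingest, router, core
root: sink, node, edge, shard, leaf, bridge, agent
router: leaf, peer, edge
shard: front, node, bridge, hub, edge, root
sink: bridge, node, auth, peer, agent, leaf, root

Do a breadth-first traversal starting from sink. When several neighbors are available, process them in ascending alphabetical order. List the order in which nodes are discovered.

sink → agent → auth → bridge → leaf → node → peer → root → front → hub → core → edge → shard → broker → router → ingest

Visit sink; enqueue agent, auth, bridge, leaf, node, peer, root → queue [agent, auth, bridge, leaf, node, peer, root]
Visit agent; enqueue front, hub → queue [auth, bridge, leaf, node, peer, root, front, hub]
Visit auth; enqueue core, edge → queue [bridge, leaf, node, peer, root, front, hub, core, edge]
Visit bridge; enqueue shard → queue [leaf, node, peer, root, front, hub, core, edge, shard]
Visit leaf; enqueue broker, router → queue [node, peer, root, front, hub, core, edge, shard, broker, router]
Visit node; enqueue ingest → queue [peer, root, front, hub, core, edge, shard, broker, router, ingest]
Visit peer → queue [root, front, hub, core, edge, shard, broker, router, ingest]
Visit root → queue [front, hub, core, edge, shard, broker, router, ingest]
Visit front → queue [hub, core, edge, shard, broker, router, ingest]
Visit hub → queue [core, edge, shard, broker, router, ingest]
Visit core → queue [edge, shard, broker, router, ingest]
Visit edge → queue [shard, broker, router, ingest]
Visit shard → queue [broker, router, ingest]
Visit broker → queue [router, ingest]
Visit router → queue [ingest]
Visit ingest → queue []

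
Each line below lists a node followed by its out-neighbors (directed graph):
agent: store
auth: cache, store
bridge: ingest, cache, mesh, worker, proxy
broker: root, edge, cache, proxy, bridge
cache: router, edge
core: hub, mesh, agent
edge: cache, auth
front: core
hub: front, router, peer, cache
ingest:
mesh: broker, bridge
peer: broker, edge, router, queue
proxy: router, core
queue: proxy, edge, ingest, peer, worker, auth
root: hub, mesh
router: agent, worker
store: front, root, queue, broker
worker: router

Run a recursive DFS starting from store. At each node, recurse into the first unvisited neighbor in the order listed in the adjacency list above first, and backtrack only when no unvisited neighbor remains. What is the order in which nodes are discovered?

store -> front -> core -> hub -> router -> agent -> worker -> peer -> broker -> root -> mesh -> bridge -> ingest -> cache -> edge -> auth -> proxy -> queue

Visit store
store → front
front → core
core → hub
hub → router
router → agent
router → worker
hub → peer
peer → broker
broker → root
root → mesh
mesh → bridge
bridge → ingest
bridge → cache
cache → edge
edge → auth
bridge → proxy
peer → queue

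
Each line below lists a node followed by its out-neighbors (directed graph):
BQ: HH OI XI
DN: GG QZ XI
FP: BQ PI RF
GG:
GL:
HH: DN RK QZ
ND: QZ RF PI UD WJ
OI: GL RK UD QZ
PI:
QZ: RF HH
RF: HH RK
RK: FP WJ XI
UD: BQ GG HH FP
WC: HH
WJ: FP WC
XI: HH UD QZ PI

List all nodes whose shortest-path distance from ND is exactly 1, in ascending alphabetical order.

Level 0: ND
Level 1: PI, QZ, RF, UD, WJ
Level 2: BQ, FP, GG, HH, RK, WC
Level 3: DN, OI, XI
Level 4: GL

PI, QZ, RF, UD, WJ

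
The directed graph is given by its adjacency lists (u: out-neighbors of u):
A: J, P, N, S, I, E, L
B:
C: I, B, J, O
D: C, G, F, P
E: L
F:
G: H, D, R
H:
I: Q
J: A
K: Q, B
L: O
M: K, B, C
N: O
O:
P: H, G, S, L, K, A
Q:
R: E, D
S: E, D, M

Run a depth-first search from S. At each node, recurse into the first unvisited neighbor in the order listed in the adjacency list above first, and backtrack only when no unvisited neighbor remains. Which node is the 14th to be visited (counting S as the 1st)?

G

Visit S
S → E
E → L
L → O
S → D
D → C
C → I
I → Q
C → B
C → J
J → A
A → P
P → H
P → G
G → R
P → K
A → N
D → F
S → M

Visit order: S, E, L, O, D, C, I, Q, B, J, A, P, H, G, R, K, N, F, M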